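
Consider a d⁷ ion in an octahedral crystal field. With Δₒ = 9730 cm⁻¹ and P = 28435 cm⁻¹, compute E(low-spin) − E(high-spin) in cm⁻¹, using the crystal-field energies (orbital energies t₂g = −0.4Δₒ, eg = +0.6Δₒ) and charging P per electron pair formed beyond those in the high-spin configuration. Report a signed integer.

18705

High-spin d⁷ fills as t₂g⁵ eg² with CFSE 5(−0.4) + 2(+0.6) = -0.8Δₒ = -7784 cm⁻¹.
For low-spin the configuration is t₂g⁶ eg¹: orbital energy -1.8 × 9730 = -17514 cm⁻¹, and 1 additional pair relative to high-spin adds 28435 cm⁻¹, giving 10921 cm⁻¹.
Thus E(LS) − E(HS) = 18705 cm⁻¹.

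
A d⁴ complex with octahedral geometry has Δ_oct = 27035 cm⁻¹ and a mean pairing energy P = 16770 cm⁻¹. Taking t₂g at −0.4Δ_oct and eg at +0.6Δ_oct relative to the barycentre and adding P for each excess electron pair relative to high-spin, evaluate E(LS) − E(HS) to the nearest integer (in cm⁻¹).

-10265

High-spin d⁴ fills as t₂g³ eg¹ with CFSE 3(−0.4) + 1(+0.6) = -0.6Δ_oct = -16221 cm⁻¹.
Low-spin t₂g⁴ eg⁰ gives -1.6Δ_oct = -43256 cm⁻¹, but forming 1 extra pair costs 1P = 16770 cm⁻¹, so E(LS) = -43256 + 16770 = -26486 cm⁻¹.
Thus E(LS) − E(HS) = -10265 cm⁻¹.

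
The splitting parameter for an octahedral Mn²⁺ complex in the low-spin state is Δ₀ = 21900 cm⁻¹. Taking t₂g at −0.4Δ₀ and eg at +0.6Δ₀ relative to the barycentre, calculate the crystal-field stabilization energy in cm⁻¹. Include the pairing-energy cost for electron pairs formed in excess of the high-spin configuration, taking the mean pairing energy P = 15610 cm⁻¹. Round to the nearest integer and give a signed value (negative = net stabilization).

-12580

Group 7 minus oxidation state +2 gives a d⁵ configuration for Mn²⁺.
Configuration: t₂g⁵ eg⁰.
CFSE(orbital) = 5×(-0.4Δ₀) + 0×(0.6Δ₀) = -2.0Δ₀; with Δ₀ = 21900 cm⁻¹ that is -43800 cm⁻¹.
Pairing penalty: 2 pairs vs 0 in the high-spin reference → 2 extra × P = 31220 cm⁻¹.
Overall CFSE = -43800 + 31220 = -12580 cm⁻¹.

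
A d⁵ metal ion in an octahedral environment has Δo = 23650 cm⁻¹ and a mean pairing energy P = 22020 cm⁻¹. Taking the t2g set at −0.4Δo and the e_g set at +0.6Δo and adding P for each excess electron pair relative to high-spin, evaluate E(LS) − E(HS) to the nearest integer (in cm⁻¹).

-3260

In the high-spin limit (t2g^3 e_g^2) the orbital term is 0.0Δo = 0 cm⁻¹, with no excess pairing.
For low-spin the configuration is t2g^5 e_g^0: orbital energy -2.0 × 23650 = -47300 cm⁻¹, and 2 additional pairs relative to high-spin add 44040 cm⁻¹, giving -3260 cm⁻¹.
The difference is -3260 − (0) = -3260 cm⁻¹, so low-spin lies lower.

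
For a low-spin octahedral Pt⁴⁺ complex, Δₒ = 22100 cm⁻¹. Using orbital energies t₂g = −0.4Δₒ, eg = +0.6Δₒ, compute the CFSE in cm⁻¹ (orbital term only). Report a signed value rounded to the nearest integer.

-53040

Pt⁴⁺: group 10, so d-count = 10 − 4 = 6.
Configuration: t₂g⁶ eg⁰.
Orbital CFSE = 6(-0.4) + 0(0.6) = -2.4Δₒ = -2.4 × 22100 = -53040 cm⁻¹.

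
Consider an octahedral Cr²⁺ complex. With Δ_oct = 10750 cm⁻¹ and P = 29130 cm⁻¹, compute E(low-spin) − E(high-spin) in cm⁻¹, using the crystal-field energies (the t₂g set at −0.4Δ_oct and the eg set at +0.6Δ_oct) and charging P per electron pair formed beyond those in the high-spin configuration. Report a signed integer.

Cr sits in group 6; removing 2 electrons leaves Cr²⁺ with 6 − 2 = 4 d electrons.
High-spin d⁴ fills as t₂g³ eg¹ with CFSE 3(−0.4) + 1(+0.6) = -0.6Δ_oct = -6450 cm⁻¹.
Low-spin t₂g⁴ eg⁰ gives -1.6Δ_oct = -17200 cm⁻¹, but forming 1 extra pair costs 1P = 29130 cm⁻¹, so E(LS) = -17200 + 29130 = 11930 cm⁻¹.
Thus E(LS) − E(HS) = 18380 cm⁻¹.

18380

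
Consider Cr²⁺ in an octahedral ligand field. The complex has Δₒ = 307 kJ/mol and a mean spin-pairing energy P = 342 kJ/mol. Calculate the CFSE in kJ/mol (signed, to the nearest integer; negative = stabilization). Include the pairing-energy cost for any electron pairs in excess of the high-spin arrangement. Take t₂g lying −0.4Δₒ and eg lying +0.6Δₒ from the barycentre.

Group 6 minus oxidation state +2 gives a d⁴ configuration for Cr²⁺.
With Δₒ < P the complex is high-spin.
That gives t₂g³ eg¹.
Orbital CFSE = -0.6Δₒ = -0.6 × 307 = -184 kJ/mol.
High-spin has no excess pairs, so no pairing correction applies.

-184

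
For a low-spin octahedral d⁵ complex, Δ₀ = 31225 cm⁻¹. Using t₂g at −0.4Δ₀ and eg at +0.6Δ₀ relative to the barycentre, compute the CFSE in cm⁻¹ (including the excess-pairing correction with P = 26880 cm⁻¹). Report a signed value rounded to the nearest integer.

-8690

Configuration: t₂g⁵ eg⁰.
Orbital CFSE = 5(-0.4) + 0(0.6) = -2.0Δ₀ = -2.0 × 31225 = -62450 cm⁻¹.
Pairing penalty: 2 pairs vs 0 in the high-spin reference → 2 extra × P = 53760 cm⁻¹.
Overall CFSE = -62450 + 53760 = -8690 cm⁻¹.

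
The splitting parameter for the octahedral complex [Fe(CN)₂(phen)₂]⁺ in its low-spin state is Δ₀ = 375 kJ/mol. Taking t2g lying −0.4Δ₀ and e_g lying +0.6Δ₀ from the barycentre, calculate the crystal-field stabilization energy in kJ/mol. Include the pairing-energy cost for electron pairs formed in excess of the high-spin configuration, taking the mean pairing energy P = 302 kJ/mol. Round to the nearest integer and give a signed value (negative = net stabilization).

Ligand charges: 2×(-1) from CN⁻ and 2×(+0) from phen sum to -2; with overall charge +1, Fe is +3.
Fe is in group 8, so Fe³⁺ is d⁵ (8 − 3 = 5).
Electron filling gives t2g^5 e_g^0.
Orbital CFSE = 5(-0.4) + 0(0.6) = -2.0Δ₀ = -2.0 × 375 = -750 kJ/mol.
Relative to high-spin t2g^3 e_g^2 (0 paired), the low-spin configuration has 2 additional pairs, contributing +2 × 302 = +604 kJ/mol.
Net CFSE = -750 + 604 = -146 kJ/mol.

-146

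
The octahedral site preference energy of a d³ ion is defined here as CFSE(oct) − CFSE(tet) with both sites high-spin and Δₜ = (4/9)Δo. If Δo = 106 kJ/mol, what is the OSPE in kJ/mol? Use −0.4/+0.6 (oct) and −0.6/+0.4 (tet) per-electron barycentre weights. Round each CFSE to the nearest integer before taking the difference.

-89

Octahedral high-spin t2g^3 e_g^0: CFSE = -1.2 × 106 = -127 kJ/mol.
Tetrahedral: e^2 t2^1, CFSE = 2(−0.6) + 1(+0.4) = -0.8Δₜ = -0.8 × (4/9) × 106 = -38 kJ/mol.
OSPE = CFSE(oct) − CFSE(tet) = -127 − (-38) = -89 kJ/mol.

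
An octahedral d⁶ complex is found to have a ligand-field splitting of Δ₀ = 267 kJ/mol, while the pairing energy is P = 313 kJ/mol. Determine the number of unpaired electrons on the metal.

4

Here Δ₀ < P (267 < 313), so the high-spin state is favoured.
Configuration: t₂g⁴ eg².
Unpaired electrons: 4.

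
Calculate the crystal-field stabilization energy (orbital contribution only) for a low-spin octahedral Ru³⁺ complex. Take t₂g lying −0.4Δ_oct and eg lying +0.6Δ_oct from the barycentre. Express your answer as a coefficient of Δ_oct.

Ru is in group 8, so Ru³⁺ is d⁵ (8 − 3 = 5).
Configuration: t₂g⁵ eg⁰.
CFSE = 5(-0.4Δ_oct) + 0(0.6Δ_oct) = -2.0Δ_oct + 0.0Δ_oct = -2.0Δ_oct.

-2.0 Δ_oct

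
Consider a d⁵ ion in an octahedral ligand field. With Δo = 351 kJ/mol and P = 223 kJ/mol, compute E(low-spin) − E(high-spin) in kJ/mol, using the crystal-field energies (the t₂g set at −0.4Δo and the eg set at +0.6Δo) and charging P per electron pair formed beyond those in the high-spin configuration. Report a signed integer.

High-spin d⁵ fills as t₂g³ eg² with CFSE 3(−0.4) + 2(+0.6) = 0.0Δo = 0 kJ/mol.
Low-spin: t₂g⁵ eg⁰, orbital CFSE = -2.0Δo = -702 kJ/mol; plus 2 excess pairs × P = +446 kJ/mol; total -256 kJ/mol.
E(LS) − E(HS) = -256 − (0) = -256 kJ/mol.

-256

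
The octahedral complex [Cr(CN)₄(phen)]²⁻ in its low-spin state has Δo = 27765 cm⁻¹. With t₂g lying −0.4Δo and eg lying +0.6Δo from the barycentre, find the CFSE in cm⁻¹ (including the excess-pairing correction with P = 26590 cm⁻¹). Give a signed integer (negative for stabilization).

-17834

Ligand charges: 4×(-1) from CN⁻ and 1×(+0) from phen sum to -4; with overall charge -2, Cr is +2.
Cr²⁺: group 6, so d-count = 6 − 2 = 4.
Electron filling gives t₂g⁴ eg⁰.
CFSE(orbital) = 4×(-0.4Δo) + 0×(0.6Δo) = -1.6Δo; with Δo = 27765 cm⁻¹ that is -44424 cm⁻¹.
High-spin d⁴ would be t₂g³ eg¹ with 0 pairs; low-spin has 1, so 1 excess pair costs +1P = +26590 cm⁻¹.
Combining: -44424 + 26590 = -17834 cm⁻¹.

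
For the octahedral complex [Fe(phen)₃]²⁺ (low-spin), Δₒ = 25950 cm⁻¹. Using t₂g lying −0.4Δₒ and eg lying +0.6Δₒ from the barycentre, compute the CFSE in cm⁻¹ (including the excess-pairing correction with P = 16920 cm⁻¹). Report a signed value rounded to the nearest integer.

phen is neutral, so the +2 overall charge sits on Fe: oxidation state +2.
Fe is in group 8, so Fe²⁺ is d⁶ (8 − 2 = 6).
Electron filling gives t₂g⁶ eg⁰.
The orbital stabilization is -2.4Δₒ = -2.4 × 25950 = -62280 cm⁻¹.
Relative to high-spin t₂g⁴ eg² (1 paired), the low-spin configuration has 2 additional pairs, contributing +2 × 16920 = +33840 cm⁻¹.
Overall CFSE = -62280 + 33840 = -28440 cm⁻¹.

-28440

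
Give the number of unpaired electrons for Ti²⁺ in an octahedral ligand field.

2

Group 4 minus oxidation state +2 gives a d² configuration for Ti²⁺.
Configuration: t2g^2 e_g^0, giving 2 unpaired electrons.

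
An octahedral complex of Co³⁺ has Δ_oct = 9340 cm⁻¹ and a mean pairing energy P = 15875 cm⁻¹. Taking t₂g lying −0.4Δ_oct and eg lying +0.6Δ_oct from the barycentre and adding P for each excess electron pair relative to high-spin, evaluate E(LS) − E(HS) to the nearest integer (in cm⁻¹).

13070

Co is in group 9, so Co³⁺ is d⁶ (9 − 3 = 6).
High-spin d⁶ fills as t₂g⁴ eg² with CFSE 4(−0.4) + 2(+0.6) = -0.4Δ_oct = -3736 cm⁻¹.
For low-spin the configuration is t₂g⁶ eg⁰: orbital energy -2.4 × 9340 = -22416 cm⁻¹, and 2 additional pairs relative to high-spin add 31750 cm⁻¹, giving 9334 cm⁻¹.
Thus E(LS) − E(HS) = 13070 cm⁻¹.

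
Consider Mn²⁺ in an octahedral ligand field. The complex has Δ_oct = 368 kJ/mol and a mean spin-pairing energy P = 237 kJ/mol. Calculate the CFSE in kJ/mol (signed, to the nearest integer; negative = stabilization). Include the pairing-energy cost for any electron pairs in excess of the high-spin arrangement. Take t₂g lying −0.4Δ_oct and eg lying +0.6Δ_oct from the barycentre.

-262

Mn is in group 7, so Mn²⁺ is d⁵ (7 − 2 = 5).
Here Δ_oct > P (368 > 237), so the low-spin state is favoured.
That gives t₂g⁵ eg⁰.
Orbital CFSE = -2.0Δ_oct = -2.0 × 368 = -736 kJ/mol.
Excess pairs vs high-spin: 2 − 0 = 2; pairing cost = +474 kJ/mol.
Net CFSE = -736 + 474 = -262 kJ/mol.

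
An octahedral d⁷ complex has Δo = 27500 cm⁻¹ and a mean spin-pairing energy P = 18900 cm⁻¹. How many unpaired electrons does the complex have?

1

Since Δo = 27500 cm⁻¹ > P = 18900 cm⁻¹, the complex adopts the low-spin configuration.
Configuration: t₂g⁶ eg¹.
Unpaired electrons: 1.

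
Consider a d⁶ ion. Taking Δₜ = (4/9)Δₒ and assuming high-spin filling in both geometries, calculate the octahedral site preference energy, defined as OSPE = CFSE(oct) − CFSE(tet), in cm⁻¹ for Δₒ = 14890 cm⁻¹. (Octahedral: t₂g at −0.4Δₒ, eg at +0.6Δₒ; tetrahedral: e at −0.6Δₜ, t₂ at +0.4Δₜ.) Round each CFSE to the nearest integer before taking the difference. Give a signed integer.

Octahedral high-spin t2g^4 e_g^2: CFSE = -0.4 × 14890 = -5956 cm⁻¹.
In a tetrahedral site the filling is e^3 t2^3: CFSE(tet) = -0.6Δₜ = -0.6 × (4/9)(14890) = -3971 cm⁻¹.
Subtracting, OSPE = -5956 − (-3971) = -1985 cm⁻¹.

-1985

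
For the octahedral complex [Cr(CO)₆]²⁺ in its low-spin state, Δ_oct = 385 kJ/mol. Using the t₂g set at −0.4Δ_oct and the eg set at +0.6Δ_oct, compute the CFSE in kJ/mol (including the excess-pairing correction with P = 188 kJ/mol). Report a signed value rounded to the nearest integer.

-428

CO is neutral, so the +2 overall charge sits on Cr: oxidation state +2.
Group 6 minus oxidation state +2 gives a d⁴ configuration for Cr²⁺.
Electron filling gives t₂g⁴ eg⁰.
CFSE(orbital) = 4×(-0.4Δ_oct) + 0×(0.6Δ_oct) = -1.6Δ_oct; with Δ_oct = 385 kJ/mol that is -616 kJ/mol.
Pairing penalty: 1 pair vs 0 in the high-spin reference → 1 extra × P = 188 kJ/mol.
Net CFSE = -616 + 188 = -428 kJ/mol.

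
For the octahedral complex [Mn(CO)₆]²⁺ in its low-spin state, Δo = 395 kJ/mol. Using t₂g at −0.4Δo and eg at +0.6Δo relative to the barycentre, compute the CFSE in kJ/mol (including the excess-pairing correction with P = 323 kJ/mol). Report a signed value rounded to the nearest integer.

CO is neutral, so the +2 overall charge sits on Mn: oxidation state +2.
Mn²⁺: group 7, so d-count = 7 − 2 = 5.
Electron filling gives t₂g⁵ eg⁰.
Orbital CFSE = 5(-0.4) + 0(0.6) = -2.0Δo = -2.0 × 395 = -790 kJ/mol.
Pairing penalty: 2 pairs vs 0 in the high-spin reference → 2 extra × P = 646 kJ/mol.
Overall CFSE = -790 + 646 = -144 kJ/mol.

-144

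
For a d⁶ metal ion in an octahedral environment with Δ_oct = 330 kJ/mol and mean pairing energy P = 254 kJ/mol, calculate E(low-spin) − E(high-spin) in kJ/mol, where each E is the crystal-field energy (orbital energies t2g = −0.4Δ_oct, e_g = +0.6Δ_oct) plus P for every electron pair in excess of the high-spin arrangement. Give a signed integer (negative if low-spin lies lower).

In the high-spin limit (t2g^4 e_g^2) the orbital term is -0.4Δ_oct = -132 kJ/mol, with no excess pairing.
For low-spin the configuration is t2g^6 e_g^0: orbital energy -2.4 × 330 = -792 kJ/mol, and 2 additional pairs relative to high-spin add 508 kJ/mol, giving -284 kJ/mol.
The difference is -284 − (-132) = -152 kJ/mol, so low-spin lies lower.

-152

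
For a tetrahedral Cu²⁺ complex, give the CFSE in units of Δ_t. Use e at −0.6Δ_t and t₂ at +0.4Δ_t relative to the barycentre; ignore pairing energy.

Group 11 minus oxidation state +2 gives a d⁹ configuration for Cu²⁺.
Tetrahedral fields are weak (Δₜ ≈ 4/9 Δₒ), so electrons fill high-spin.
Configuration: e⁴ t₂⁵.
CFSE = 4(-0.6Δ_t) + 5(0.4Δ_t) = -2.4Δ_t + 2.0Δ_t = -0.4Δ_t.

-0.4 Δ_t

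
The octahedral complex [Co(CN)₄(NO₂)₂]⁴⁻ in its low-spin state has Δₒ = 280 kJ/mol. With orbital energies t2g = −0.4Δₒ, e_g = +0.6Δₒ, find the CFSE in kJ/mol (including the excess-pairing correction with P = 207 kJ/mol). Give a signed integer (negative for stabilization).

Ligand charges: 4×(-1) from CN⁻ and 2×(-1) from NO₂⁻ sum to -6; with overall charge -4, Co is +2.
Co²⁺: group 9, so d-count = 9 − 2 = 7.
Configuration: t2g^6 e_g^1.
CFSE(orbital) = 6×(-0.4Δₒ) + 1×(0.6Δₒ) = -1.8Δₒ; with Δₒ = 280 kJ/mol that is -504 kJ/mol.
High-spin d⁷ would be t2g^5 e_g^2 with 2 pairs; low-spin has 3, so 1 excess pair costs +1P = +207 kJ/mol.
Overall CFSE = -504 + 207 = -297 kJ/mol.

-297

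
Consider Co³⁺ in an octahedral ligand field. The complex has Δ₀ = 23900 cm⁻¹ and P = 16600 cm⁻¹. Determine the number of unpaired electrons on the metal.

0

Group 9 minus oxidation state +3 gives a d⁶ configuration for Co³⁺.
Since Δ₀ = 23900 cm⁻¹ > P = 16600 cm⁻¹, the complex adopts the low-spin configuration.
That gives t₂g⁶ eg⁰.
Unpaired electrons: 0.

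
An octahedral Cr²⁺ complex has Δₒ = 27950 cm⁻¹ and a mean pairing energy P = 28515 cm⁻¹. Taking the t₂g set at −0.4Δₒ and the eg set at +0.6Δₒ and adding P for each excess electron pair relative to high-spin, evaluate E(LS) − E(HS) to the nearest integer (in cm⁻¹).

Group 6 minus oxidation state +2 gives a d⁴ configuration for Cr²⁺.
High-spin d⁴ fills as t₂g³ eg¹ with CFSE 3(−0.4) + 1(+0.6) = -0.6Δₒ = -16770 cm⁻¹.
For low-spin the configuration is t₂g⁴ eg⁰: orbital energy -1.6 × 27950 = -44720 cm⁻¹, and 1 additional pair relative to high-spin adds 28515 cm⁻¹, giving -16205 cm⁻¹.
The difference is -16205 − (-16770) = 565 cm⁻¹, so high-spin lies lower.

565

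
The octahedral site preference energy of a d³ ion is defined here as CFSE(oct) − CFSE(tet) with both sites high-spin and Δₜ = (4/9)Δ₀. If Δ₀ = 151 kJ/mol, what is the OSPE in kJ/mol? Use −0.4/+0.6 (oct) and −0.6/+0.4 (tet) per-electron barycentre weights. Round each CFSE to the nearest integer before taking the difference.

In an octahedral site d³ (HS) is t2g^3 e_g^0, giving CFSE(oct) = -1.2Δ₀ = -181 kJ/mol.
Tetrahedral e^2 t2^1 gives -0.8Δₜ = -0.8 × (4/9) × 151 = -54 kJ/mol.
Subtracting, OSPE = -181 − (-54) = -127 kJ/mol.

-127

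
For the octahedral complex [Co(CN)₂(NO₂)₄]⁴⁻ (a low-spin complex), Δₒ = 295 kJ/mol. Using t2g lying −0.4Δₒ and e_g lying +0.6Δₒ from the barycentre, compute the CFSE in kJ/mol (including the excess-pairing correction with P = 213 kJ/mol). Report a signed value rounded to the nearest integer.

Ligand charges: 2×(-1) from CN⁻ and 4×(-1) from NO₂⁻ sum to -6; with overall charge -4, Co is +2.
Co is in group 9, so Co²⁺ is d⁷ (9 − 2 = 7).
The d⁷ electrons fill as t2g^6 e_g^1.
Orbital CFSE = 6(-0.4) + 1(0.6) = -1.8Δₒ = -1.8 × 295 = -531 kJ/mol.
Pairing penalty: 3 pairs vs 2 in the high-spin reference → 1 extra × P = 213 kJ/mol.
Combining: -531 + 213 = -318 kJ/mol.

-318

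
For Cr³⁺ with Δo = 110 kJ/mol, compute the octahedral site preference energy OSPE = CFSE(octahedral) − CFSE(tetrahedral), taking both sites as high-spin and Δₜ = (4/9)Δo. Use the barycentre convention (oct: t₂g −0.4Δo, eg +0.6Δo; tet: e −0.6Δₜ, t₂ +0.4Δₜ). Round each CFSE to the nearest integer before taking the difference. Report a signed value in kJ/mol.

-93

Cr³⁺: group 6, so d-count = 6 − 3 = 3.
Octahedral high-spin t₂g³ eg⁰: CFSE = -1.2 × 110 = -132 kJ/mol.
Tetrahedral: e² t₂¹, CFSE = 2(−0.6) + 1(+0.4) = -0.8Δₜ = -0.8 × (4/9) × 110 = -39 kJ/mol.
OSPE = -132 − (-39) = -93 kJ/mol.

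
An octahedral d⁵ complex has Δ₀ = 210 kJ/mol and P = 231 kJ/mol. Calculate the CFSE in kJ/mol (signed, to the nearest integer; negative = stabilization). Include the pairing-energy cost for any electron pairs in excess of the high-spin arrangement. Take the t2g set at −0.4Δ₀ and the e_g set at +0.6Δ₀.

0

Since Δ₀ = 210 kJ/mol < P = 231 kJ/mol, the complex adopts the high-spin configuration.
That gives t2g^3 e_g^2.
Orbital CFSE = 0.0Δ₀ = 0.0 × 210 = 0 kJ/mol.
High-spin has no excess pairs, so no pairing correction applies.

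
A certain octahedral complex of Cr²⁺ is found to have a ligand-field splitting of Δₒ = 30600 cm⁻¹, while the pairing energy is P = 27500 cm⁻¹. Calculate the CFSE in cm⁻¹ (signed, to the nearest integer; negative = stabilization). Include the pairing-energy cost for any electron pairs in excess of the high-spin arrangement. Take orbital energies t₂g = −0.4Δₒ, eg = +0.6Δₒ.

-21460

Cr sits in group 6; removing 2 electrons leaves Cr²⁺ with 6 − 2 = 4 d electrons.
Since Δₒ = 30600 cm⁻¹ > P = 27500 cm⁻¹, the complex adopts the low-spin configuration.
Configuration: t₂g⁴ eg⁰.
Orbital CFSE = -1.6Δₒ = -1.6 × 30600 = -48960 cm⁻¹.
Excess pairs vs high-spin: 1 − 0 = 1; pairing cost = +27500 cm⁻¹.
Net CFSE = -48960 + 27500 = -21460 cm⁻¹.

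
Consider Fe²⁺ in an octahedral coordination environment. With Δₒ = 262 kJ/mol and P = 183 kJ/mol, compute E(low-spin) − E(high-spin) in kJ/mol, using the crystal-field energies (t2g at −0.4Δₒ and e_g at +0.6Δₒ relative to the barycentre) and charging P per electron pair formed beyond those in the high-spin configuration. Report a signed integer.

-158

Fe sits in group 8; removing 2 electrons leaves Fe²⁺ with 8 − 2 = 6 d electrons.
In the high-spin limit (t2g^4 e_g^2) the orbital term is -0.4Δₒ = -105 kJ/mol, with no excess pairing.
Low-spin t2g^6 e_g^0 gives -2.4Δₒ = -629 kJ/mol, but forming 2 extra pairs costs 2P = 366 kJ/mol, so E(LS) = -629 + 366 = -263 kJ/mol.
Thus E(LS) − E(HS) = -158 kJ/mol.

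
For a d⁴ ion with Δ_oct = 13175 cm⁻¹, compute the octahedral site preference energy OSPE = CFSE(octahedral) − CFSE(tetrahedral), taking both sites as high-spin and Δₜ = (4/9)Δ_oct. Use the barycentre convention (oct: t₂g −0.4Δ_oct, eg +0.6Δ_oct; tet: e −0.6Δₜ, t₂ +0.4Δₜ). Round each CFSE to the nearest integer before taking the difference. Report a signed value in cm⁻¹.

Octahedral (high-spin): t2g^3 e_g^1, CFSE = 3(−0.4) + 1(+0.6) = -0.6Δ_oct = -0.6 × 13175 = -7905 cm⁻¹.
Tetrahedral: e^2 t2^2, CFSE = 2(−0.6) + 2(+0.4) = -0.4Δₜ = -0.4 × (4/9) × 13175 = -2342 cm⁻¹.
OSPE = CFSE(oct) − CFSE(tet) = -7905 − (-2342) = -5563 cm⁻¹.

-5563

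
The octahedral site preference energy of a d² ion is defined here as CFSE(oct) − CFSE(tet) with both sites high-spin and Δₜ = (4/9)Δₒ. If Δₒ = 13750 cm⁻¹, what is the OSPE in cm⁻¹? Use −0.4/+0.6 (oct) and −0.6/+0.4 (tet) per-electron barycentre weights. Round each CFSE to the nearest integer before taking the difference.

-3667

Octahedral (high-spin): t₂g² eg⁰, CFSE = 2(−0.4) + 0(+0.6) = -0.8Δₒ = -0.8 × 13750 = -11000 cm⁻¹.
Tetrahedral: e² t₂⁰, CFSE = 2(−0.6) + 0(+0.4) = -1.2Δₜ = -1.2 × (4/9) × 13750 = -7333 cm⁻¹.
Subtracting, OSPE = -11000 − (-7333) = -3667 cm⁻¹.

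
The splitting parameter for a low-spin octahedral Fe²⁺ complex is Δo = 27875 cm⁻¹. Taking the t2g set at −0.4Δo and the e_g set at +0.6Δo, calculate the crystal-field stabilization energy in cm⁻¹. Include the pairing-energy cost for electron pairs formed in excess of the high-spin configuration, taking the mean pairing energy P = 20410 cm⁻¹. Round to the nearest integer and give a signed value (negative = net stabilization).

-26080

Fe²⁺: group 8, so d-count = 8 − 2 = 6.
Configuration: t2g^6 e_g^0.
The orbital stabilization is -2.4Δo = -2.4 × 27875 = -66900 cm⁻¹.
Relative to high-spin t2g^4 e_g^2 (1 paired), the low-spin configuration has 2 additional pairs, contributing +2 × 20410 = +40820 cm⁻¹.
Net CFSE = -66900 + 40820 = -26080 cm⁻¹.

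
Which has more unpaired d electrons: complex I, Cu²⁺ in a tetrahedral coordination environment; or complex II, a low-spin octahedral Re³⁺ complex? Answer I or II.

II

I: Cu²⁺: group 11, so d-count = 11 − 2 = 9; Tetrahedral fields are weak (Δₜ ≈ 4/9 Δₒ), so electrons fill high-spin; e⁴ t₂⁵ → 1 unpaired.
II: Re sits in group 7; removing 3 electrons leaves Re³⁺ with 7 − 3 = 4 d electrons; t2g^4 e_g^0 → 2 unpaired.
So II has more unpaired electrons.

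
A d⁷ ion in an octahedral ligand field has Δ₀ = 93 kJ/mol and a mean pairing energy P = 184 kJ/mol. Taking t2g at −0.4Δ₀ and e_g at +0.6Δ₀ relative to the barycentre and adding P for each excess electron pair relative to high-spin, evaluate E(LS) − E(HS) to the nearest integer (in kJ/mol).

91

In the high-spin limit (t2g^5 e_g^2) the orbital term is -0.8Δ₀ = -74 kJ/mol, with no excess pairing.
Low-spin t2g^6 e_g^1 gives -1.8Δ₀ = -167 kJ/mol, but forming 1 extra pair costs 1P = 184 kJ/mol, so E(LS) = -167 + 184 = 17 kJ/mol.
Thus E(LS) − E(HS) = 91 kJ/mol.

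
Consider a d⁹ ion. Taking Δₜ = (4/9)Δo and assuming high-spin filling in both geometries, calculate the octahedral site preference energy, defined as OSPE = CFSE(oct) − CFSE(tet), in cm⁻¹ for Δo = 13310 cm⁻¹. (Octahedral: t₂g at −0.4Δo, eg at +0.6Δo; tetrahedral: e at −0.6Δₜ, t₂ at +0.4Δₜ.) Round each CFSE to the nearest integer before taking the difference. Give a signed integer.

In an octahedral site d⁹ (HS) is t₂g⁶ eg³, giving CFSE(oct) = -0.6Δo = -7986 cm⁻¹.
In a tetrahedral site the filling is e⁴ t₂⁵: CFSE(tet) = -0.4Δₜ = -0.4 × (4/9)(13310) = -2366 cm⁻¹.
OSPE = -7986 − (-2366) = -5620 cm⁻¹.

-5620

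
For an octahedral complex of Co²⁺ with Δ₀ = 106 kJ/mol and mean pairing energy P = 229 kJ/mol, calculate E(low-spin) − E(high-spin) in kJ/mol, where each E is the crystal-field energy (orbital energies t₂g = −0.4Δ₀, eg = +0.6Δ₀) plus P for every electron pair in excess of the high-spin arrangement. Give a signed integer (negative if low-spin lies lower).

Co sits in group 9; removing 2 electrons leaves Co²⁺ with 9 − 2 = 7 d electrons.
High-spin: t₂g⁵ eg², CFSE = -0.8Δ₀ = -85 kJ/mol.
For low-spin the configuration is t₂g⁶ eg¹: orbital energy -1.8 × 106 = -191 kJ/mol, and 1 additional pair relative to high-spin adds 229 kJ/mol, giving 38 kJ/mol.
The difference is 38 − (-85) = 123 kJ/mol, so high-spin lies lower.

123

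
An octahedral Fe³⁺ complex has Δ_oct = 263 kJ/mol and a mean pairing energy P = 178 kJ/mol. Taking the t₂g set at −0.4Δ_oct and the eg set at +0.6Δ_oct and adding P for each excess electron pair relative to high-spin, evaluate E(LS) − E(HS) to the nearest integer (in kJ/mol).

-170

Fe³⁺: group 8, so d-count = 8 − 3 = 5.
High-spin d⁵ fills as t₂g³ eg² with CFSE 3(−0.4) + 2(+0.6) = 0.0Δ_oct = 0 kJ/mol.
Low-spin: t₂g⁵ eg⁰, orbital CFSE = -2.0Δ_oct = -526 kJ/mol; plus 2 excess pairs × P = +356 kJ/mol; total -170 kJ/mol.
The difference is -170 − (0) = -170 kJ/mol, so low-spin lies lower.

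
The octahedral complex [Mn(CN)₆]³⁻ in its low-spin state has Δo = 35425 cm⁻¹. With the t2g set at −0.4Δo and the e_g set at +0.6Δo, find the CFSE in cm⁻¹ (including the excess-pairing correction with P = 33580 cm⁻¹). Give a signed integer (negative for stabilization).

-23100

Each CN⁻ contributes -1; 6 × (-1) = -6. With overall charge -3, Mn is in the +3 oxidation state.
Mn is in group 7, so Mn³⁺ is d⁴ (7 − 3 = 4).
The d⁴ electrons fill as t2g^4 e_g^0.
Orbital CFSE = 4(-0.4) + 0(0.6) = -1.6Δo = -1.6 × 35425 = -56680 cm⁻¹.
Relative to high-spin t2g^3 e_g^1 (0 paired), the low-spin configuration has 1 additional pair, contributing +1 × 33580 = +33580 cm⁻¹.
Combining: -56680 + 33580 = -23100 cm⁻¹.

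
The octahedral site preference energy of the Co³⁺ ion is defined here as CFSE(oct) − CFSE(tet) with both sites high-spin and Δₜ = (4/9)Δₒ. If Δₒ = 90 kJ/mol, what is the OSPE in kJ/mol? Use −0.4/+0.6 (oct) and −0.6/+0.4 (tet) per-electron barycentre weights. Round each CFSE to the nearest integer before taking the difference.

-12

Co³⁺: group 9, so d-count = 9 − 3 = 6.
In an octahedral site d⁶ (HS) is t₂g⁴ eg², giving CFSE(oct) = -0.4Δₒ = -36 kJ/mol.
In a tetrahedral site the filling is e³ t₂³: CFSE(tet) = -0.6Δₜ = -0.6 × (4/9)(90) = -24 kJ/mol.
OSPE = -36 − (-24) = -12 kJ/mol.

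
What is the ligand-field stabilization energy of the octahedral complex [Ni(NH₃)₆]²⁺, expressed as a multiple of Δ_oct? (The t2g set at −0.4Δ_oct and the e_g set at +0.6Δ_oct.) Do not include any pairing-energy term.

NH₃ is neutral, so the +2 overall charge sits on Ni: oxidation state +2.
Ni is in group 10, so Ni²⁺ is d⁸ (10 − 2 = 8).
Configuration: t2g^6 e_g^2.
CFSE = 6(-0.4Δ_oct) + 2(0.6Δ_oct) = -2.4Δ_oct + 1.2Δ_oct = -1.2Δ_oct.

-1.2 Δ_oct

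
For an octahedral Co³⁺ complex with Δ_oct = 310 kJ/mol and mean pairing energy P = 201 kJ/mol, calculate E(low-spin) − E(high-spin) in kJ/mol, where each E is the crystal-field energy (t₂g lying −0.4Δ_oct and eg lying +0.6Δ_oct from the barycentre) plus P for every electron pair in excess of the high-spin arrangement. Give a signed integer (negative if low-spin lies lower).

-218

Co is in group 9, so Co³⁺ is d⁶ (9 − 3 = 6).
High-spin: t₂g⁴ eg², CFSE = -0.4Δ_oct = -124 kJ/mol.
For low-spin the configuration is t₂g⁶ eg⁰: orbital energy -2.4 × 310 = -744 kJ/mol, and 2 additional pairs relative to high-spin add 402 kJ/mol, giving -342 kJ/mol.
Thus E(LS) − E(HS) = -218 kJ/mol.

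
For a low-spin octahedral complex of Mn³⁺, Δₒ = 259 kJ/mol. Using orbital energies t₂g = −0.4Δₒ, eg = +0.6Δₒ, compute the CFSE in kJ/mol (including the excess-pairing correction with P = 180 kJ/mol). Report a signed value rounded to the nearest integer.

Mn³⁺: group 7, so d-count = 7 − 3 = 4.
Configuration: t₂g⁴ eg⁰.
Orbital CFSE = 4(-0.4) + 0(0.6) = -1.6Δₒ = -1.6 × 259 = -414 kJ/mol.
Relative to high-spin t₂g³ eg¹ (0 paired), the low-spin configuration has 1 additional pair, contributing +1 × 180 = +180 kJ/mol.
Combining: -414 + 180 = -234 kJ/mol.

-234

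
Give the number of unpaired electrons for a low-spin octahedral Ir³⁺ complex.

Ir is in group 9, so Ir³⁺ is d⁶ (9 − 3 = 6).
Configuration: t2g^6 e_g^0, giving 0 unpaired electrons.

0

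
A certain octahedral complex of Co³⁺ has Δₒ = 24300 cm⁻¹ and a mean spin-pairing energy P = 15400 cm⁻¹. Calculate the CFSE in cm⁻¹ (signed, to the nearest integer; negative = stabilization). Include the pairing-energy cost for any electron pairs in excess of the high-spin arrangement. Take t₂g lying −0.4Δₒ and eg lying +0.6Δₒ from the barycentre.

-27520

Co sits in group 9; removing 3 electrons leaves Co³⁺ with 9 − 3 = 6 d electrons.
Δₒ > P, so pairing is preferred: the ground state is low-spin.
That gives t₂g⁶ eg⁰.
Orbital CFSE = -2.4Δₒ = -2.4 × 24300 = -58320 cm⁻¹.
Excess pairs vs high-spin: 3 − 1 = 2; pairing cost = +30800 cm⁻¹.
Net CFSE = -58320 + 30800 = -27520 cm⁻¹.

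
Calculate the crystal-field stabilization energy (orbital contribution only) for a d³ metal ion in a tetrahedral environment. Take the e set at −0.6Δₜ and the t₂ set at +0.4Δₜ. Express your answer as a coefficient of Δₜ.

-0.8 Δₜ

Tetrahedral splitting is small, so the complex is high-spin.
Configuration: e² t₂¹.
CFSE = 2(-0.6Δₜ) + 1(0.4Δₜ) = -1.2Δₜ + 0.4Δₜ = -0.8Δₜ.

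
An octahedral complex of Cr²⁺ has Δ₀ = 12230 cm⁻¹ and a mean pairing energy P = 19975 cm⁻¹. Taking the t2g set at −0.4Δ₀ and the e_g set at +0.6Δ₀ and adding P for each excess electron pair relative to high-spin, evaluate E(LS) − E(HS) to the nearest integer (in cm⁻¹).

Cr is in group 6, so Cr²⁺ is d⁴ (6 − 2 = 4).
In the high-spin limit (t2g^3 e_g^1) the orbital term is -0.6Δ₀ = -7338 cm⁻¹, with no excess pairing.
Low-spin: t2g^4 e_g^0, orbital CFSE = -1.6Δ₀ = -19568 cm⁻¹; plus 1 excess pair × P = +19975 cm⁻¹; total 407 cm⁻¹.
E(LS) − E(HS) = 407 − (-7338) = 7745 cm⁻¹.

7745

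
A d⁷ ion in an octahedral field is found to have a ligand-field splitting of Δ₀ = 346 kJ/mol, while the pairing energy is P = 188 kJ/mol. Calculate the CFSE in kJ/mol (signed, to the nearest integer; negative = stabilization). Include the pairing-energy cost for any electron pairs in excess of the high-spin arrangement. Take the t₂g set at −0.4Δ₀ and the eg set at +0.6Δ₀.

Δ₀ > P, so pairing is preferred: the ground state is low-spin.
Filling d⁷ accordingly: t₂g⁶ eg¹.
Orbital CFSE = -1.8Δ₀ = -1.8 × 346 = -623 kJ/mol.
Excess pairs vs high-spin: 3 − 2 = 1; pairing cost = +188 kJ/mol.
Net CFSE = -623 + 188 = -435 kJ/mol.

-435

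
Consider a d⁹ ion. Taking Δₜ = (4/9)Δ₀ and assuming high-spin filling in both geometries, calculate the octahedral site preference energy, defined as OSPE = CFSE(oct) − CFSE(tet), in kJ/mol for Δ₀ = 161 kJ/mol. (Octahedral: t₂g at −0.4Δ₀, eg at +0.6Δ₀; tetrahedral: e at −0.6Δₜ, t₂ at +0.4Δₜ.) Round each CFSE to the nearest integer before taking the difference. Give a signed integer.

Octahedral (high-spin): t2g^6 e_g^3, CFSE = 6(−0.4) + 3(+0.6) = -0.6Δ₀ = -0.6 × 161 = -97 kJ/mol.
In a tetrahedral site the filling is e^4 t2^5: CFSE(tet) = -0.4Δₜ = -0.4 × (4/9)(161) = -29 kJ/mol.
OSPE = -97 − (-29) = -68 kJ/mol.

-68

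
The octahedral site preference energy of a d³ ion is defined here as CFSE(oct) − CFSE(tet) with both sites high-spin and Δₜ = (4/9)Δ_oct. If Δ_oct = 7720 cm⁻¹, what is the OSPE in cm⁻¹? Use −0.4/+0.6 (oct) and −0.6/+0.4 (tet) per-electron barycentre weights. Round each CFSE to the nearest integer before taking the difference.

Octahedral (high-spin): t₂g³ eg⁰, CFSE = 3(−0.4) + 0(+0.6) = -1.2Δ_oct = -1.2 × 7720 = -9264 cm⁻¹.
Tetrahedral e² t₂¹ gives -0.8Δₜ = -0.8 × (4/9) × 7720 = -2745 cm⁻¹.
OSPE = -9264 − (-2745) = -6519 cm⁻¹.

-6519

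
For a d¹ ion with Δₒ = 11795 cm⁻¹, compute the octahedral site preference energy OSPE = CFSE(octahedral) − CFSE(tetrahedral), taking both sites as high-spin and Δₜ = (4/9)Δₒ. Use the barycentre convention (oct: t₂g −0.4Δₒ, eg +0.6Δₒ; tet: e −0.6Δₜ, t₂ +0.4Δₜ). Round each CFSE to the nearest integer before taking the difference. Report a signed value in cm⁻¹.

-1573

In an octahedral site d¹ (HS) is t₂g¹ eg⁰, giving CFSE(oct) = -0.4Δₒ = -4718 cm⁻¹.
In a tetrahedral site the filling is e¹ t₂⁰: CFSE(tet) = -0.6Δₜ = -0.6 × (4/9)(11795) = -3145 cm⁻¹.
Subtracting, OSPE = -4718 − (-3145) = -1573 cm⁻¹.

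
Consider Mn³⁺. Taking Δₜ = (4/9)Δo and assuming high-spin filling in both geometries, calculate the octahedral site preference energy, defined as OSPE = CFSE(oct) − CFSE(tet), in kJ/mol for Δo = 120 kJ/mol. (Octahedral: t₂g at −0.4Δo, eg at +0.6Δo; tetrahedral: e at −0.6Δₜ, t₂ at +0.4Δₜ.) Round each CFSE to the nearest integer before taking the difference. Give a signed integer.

Group 7 minus oxidation state +3 gives a d⁴ configuration for Mn³⁺.
Octahedral high-spin t2g^3 e_g^1: CFSE = -0.6 × 120 = -72 kJ/mol.
Tetrahedral e^2 t2^2 gives -0.4Δₜ = -0.4 × (4/9) × 120 = -21 kJ/mol.
Subtracting, OSPE = -72 − (-21) = -51 kJ/mol.

-51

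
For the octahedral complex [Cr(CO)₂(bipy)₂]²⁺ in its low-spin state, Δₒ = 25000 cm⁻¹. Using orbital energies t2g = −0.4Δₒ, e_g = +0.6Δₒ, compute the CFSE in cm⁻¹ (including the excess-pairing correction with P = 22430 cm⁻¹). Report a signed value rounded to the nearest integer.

-17570

Ligand charges: 2×(+0) from CO and 2×(+0) from bipy sum to +0; with overall charge +2, Cr is +2.
Cr sits in group 6; removing 2 electrons leaves Cr²⁺ with 6 − 2 = 4 d electrons.
Configuration: t2g^4 e_g^0.
Orbital CFSE = 4(-0.4) + 0(0.6) = -1.6Δₒ = -1.6 × 25000 = -40000 cm⁻¹.
High-spin d⁴ would be t2g^3 e_g^1 with 0 pairs; low-spin has 1, so 1 excess pair costs +1P = +22430 cm⁻¹.
Combining: -40000 + 22430 = -17570 cm⁻¹.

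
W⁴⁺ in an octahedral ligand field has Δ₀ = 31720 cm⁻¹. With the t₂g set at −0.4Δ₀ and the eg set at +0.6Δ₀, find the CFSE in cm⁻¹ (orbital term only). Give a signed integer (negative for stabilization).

-25376

Group 6 minus oxidation state +4 gives a d² configuration for W⁴⁺.
The d² electrons fill as t₂g² eg⁰.
CFSE(orbital) = 2×(-0.4Δ₀) + 0×(0.6Δ₀) = -0.8Δ₀; with Δ₀ = 31720 cm⁻¹ that is -25376 cm⁻¹.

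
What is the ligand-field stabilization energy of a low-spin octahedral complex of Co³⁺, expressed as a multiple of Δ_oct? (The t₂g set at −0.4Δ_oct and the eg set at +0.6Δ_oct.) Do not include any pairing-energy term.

Co is in group 9, so Co³⁺ is d⁶ (9 − 3 = 6).
Configuration: t₂g⁶ eg⁰.
CFSE = 6(-0.4Δ_oct) + 0(0.6Δ_oct) = -2.4Δ_oct + 0.0Δ_oct = -2.4Δ_oct.

-2.4 Δ_oct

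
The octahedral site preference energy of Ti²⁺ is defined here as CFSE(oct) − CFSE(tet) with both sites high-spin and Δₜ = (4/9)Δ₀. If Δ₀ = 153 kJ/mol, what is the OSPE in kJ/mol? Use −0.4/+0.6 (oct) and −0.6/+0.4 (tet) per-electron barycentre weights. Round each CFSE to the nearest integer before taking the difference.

Ti is in group 4, so Ti²⁺ is d² (4 − 2 = 2).
Octahedral (high-spin): t₂g² eg⁰, CFSE = 2(−0.4) + 0(+0.6) = -0.8Δ₀ = -0.8 × 153 = -122 kJ/mol.
Tetrahedral e² t₂⁰ gives -1.2Δₜ = -1.2 × (4/9) × 153 = -82 kJ/mol.
OSPE = -122 − (-82) = -40 kJ/mol.

-40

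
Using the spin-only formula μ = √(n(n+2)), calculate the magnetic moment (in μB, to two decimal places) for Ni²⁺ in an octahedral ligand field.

2.83 μB

Ni sits in group 10; removing 2 electrons leaves Ni²⁺ with 10 − 2 = 8 d electrons.
For octahedral d⁸ the high- and low-spin configurations coincide.
Configuration: t₂g⁶ eg² → 2 unpaired electrons.
μ(spin-only) = √[2(2+2)] = √8 ≈ 2.83 μB.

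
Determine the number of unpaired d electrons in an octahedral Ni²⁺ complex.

Ni is in group 10, so Ni²⁺ is d⁸ (10 − 2 = 8).
For octahedral d⁸ the high- and low-spin configurations coincide.
Configuration: t₂g⁶ eg², giving 2 unpaired electrons.

2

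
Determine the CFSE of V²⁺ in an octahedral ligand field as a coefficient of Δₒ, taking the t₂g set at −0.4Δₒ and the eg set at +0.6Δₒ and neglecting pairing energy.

V sits in group 5; removing 2 electrons leaves V²⁺ with 5 − 2 = 3 d electrons.
Configuration: t₂g³ eg⁰.
CFSE = 3(-0.4Δₒ) + 0(0.6Δₒ) = -1.2Δₒ + 0.0Δₒ = -1.2Δₒ.

-1.2 Δₒ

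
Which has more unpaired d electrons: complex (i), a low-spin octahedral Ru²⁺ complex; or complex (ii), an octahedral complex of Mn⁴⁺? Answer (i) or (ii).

(ii)

(i): Ru²⁺: group 8, so d-count = 8 − 2 = 6; t₂g⁶ eg⁰ → 0 unpaired.
(ii): Mn sits in group 7; removing 4 electrons leaves Mn⁴⁺ with 7 − 4 = 3 d electrons; t2g^3 e_g^0 → 3 unpaired.
So (ii) has more unpaired electrons.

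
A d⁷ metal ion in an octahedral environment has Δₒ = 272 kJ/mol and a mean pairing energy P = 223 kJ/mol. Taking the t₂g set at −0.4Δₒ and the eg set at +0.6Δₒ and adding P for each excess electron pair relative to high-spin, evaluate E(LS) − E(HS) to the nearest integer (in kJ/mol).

-49

High-spin: t₂g⁵ eg², CFSE = -0.8Δₒ = -218 kJ/mol.
For low-spin the configuration is t₂g⁶ eg¹: orbital energy -1.8 × 272 = -490 kJ/mol, and 1 additional pair relative to high-spin adds 223 kJ/mol, giving -267 kJ/mol.
The difference is -267 − (-218) = -49 kJ/mol, so low-spin lies lower.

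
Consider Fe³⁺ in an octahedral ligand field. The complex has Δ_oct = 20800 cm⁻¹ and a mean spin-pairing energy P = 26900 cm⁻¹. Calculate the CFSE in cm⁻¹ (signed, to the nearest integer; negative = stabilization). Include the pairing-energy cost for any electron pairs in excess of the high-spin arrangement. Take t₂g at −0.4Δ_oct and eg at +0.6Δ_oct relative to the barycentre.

Fe sits in group 8; removing 3 electrons leaves Fe³⁺ with 8 − 3 = 5 d electrons.
With Δ_oct < P the complex is high-spin.
Configuration: t₂g³ eg².
Orbital CFSE = 0.0Δ_oct = 0.0 × 20800 = 0 cm⁻¹.
High-spin has no excess pairs, so no pairing correction applies.

0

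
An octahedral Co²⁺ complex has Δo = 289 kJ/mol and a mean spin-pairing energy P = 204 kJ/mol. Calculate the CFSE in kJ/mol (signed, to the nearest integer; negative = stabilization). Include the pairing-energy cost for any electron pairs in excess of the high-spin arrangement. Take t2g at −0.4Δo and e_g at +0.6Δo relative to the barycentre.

-316

Co is in group 9, so Co²⁺ is d⁷ (9 − 2 = 7).
Since Δo = 289 kJ/mol > P = 204 kJ/mol, the complex adopts the low-spin configuration.
Filling d⁷ accordingly: t2g^6 e_g^1.
Orbital CFSE = -1.8Δo = -1.8 × 289 = -520 kJ/mol.
Excess pairs vs high-spin: 3 − 2 = 1; pairing cost = +204 kJ/mol.
Net CFSE = -520 + 204 = -316 kJ/mol.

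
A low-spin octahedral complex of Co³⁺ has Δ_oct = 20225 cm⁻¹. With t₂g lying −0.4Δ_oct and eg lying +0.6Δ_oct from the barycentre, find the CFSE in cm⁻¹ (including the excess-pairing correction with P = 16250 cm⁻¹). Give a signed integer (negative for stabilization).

-16040

Group 9 minus oxidation state +3 gives a d⁶ configuration for Co³⁺.
The d⁶ electrons fill as t₂g⁶ eg⁰.
The orbital stabilization is -2.4Δ_oct = -2.4 × 20225 = -48540 cm⁻¹.
Pairing penalty: 3 pairs vs 1 in the high-spin reference → 2 extra × P = 32500 cm⁻¹.
Net CFSE = -48540 + 32500 = -16040 cm⁻¹.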